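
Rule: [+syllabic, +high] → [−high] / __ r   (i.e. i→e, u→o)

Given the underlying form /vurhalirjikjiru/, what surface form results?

vorhalerjikjeru

/u/ is a high vowel immediately before /r/, so it lowers to [o].
/i/ is a high vowel immediately before /r/, so it lowers to [e].
/i/ is a high vowel immediately before /r/, so it lowers to [e].
The other instances of /i/, /u/ do not occur in the required environment and remain unchanged.
Surface form: [vorhalerjikjeru].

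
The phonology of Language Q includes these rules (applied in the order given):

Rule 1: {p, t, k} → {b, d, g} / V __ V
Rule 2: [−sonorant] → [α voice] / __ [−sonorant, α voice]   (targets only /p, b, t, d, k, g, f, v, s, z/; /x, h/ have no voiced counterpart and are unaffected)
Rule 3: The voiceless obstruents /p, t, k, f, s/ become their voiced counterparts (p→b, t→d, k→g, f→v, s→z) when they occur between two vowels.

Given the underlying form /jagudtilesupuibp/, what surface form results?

Rule 1 (intervocalic voicing): /p/ is a voiceless stop between vowels /u/ and /u/, so it voices to [b]. /jagudtilesupuibp/ → jagudtilesubuibp.
Rule 2 (regressive voicing assimilation): /d/ precedes the voiceless obstruent /t/, so it devoices to [t] by assimilation. /b/ precedes the voiceless obstruent /p/, so it devoices to [p] by assimilation. /jagudtilesubuibp/ → jaguttilesubuipp.
Rule 3 (intervocalic voicing): /s/ is a voiceless obstruent between vowels /e/ and /u/, so it voices to [z]. /jaguttilesubuipp/ → jaguttilezubuipp.

jaguttilezubuipp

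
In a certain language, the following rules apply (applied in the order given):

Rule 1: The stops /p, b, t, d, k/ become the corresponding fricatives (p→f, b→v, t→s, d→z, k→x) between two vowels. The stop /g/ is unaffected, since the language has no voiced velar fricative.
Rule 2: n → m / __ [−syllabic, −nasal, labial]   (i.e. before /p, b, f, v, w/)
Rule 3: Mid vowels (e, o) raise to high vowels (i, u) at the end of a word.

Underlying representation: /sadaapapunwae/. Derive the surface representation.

Rule 1 (intervocalic spirantization): /d/ is a stop between vowels /a/ and /a/, so it spirantizes to the fricative [z]. /p/ is a stop between vowels /a/ and /a/, so it spirantizes to the fricative [f]. /p/ is a stop between vowels /a/ and /u/, so it spirantizes to the fricative [f]. /sadaapapunwae/ → sazaafafunwae.
Rule 2 (nasal place assimilation): /n/ precedes the labial consonant /w/, so it assimilates in place to [m]. /sazaafafunwae/ → sazaafafumwae.
Rule 3 (final vowel raising): /e/ is a mid vowel in word-final position, so it raises to [i]. /sazaafafumwae/ → sazaafafumwai.

sazaafafumwai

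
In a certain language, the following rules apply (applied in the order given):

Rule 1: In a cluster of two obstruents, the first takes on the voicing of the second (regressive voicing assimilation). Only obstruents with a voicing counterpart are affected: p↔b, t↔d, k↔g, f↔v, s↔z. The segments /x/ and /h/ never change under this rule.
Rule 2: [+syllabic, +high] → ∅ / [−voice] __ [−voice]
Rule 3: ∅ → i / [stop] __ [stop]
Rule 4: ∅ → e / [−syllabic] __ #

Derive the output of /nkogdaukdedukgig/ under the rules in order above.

Rule 1 (regressive voicing assimilation): /k/ precedes the voiced obstruent /d/, so it voices to [g] by assimilation. /k/ precedes the voiced obstruent /g/, so it voices to [g] by assimilation. /nkogdaukdedukgig/ → nkogdaugdeduggig.
Rule 2 (high vowel syncope): no segment meets the environment; /nkogdaugdeduggig/ is unchanged.
Rule 3 (stop-cluster i-epenthesis): /g/ and /d/ form a stop–stop cluster, so [i] is inserted between them. /g/ and /d/ form a stop–stop cluster, so [i] is inserted between them. /g/ and /g/ form a stop–stop cluster, so [i] is inserted between them. /nkogdaugdeduggig/ → nkogidaugidedugigig.
Rule 4 (final e-epenthesis): the form ends in the consonant /g/, so [e] is inserted word-finally. /nkogidaugidedugigig/ → nkogidaugidedugigige.

nkogidaugidedugigige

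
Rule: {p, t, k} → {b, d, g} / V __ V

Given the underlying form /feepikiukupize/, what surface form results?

feebigiugubize

/p/ is a voiceless stop between vowels /e/ and /i/, so it voices to [b].
/k/ is a voiceless stop between vowels /i/ and /i/, so it voices to [g].
/k/ is a voiceless stop between vowels /u/ and /u/, so it voices to [g].
/p/ is a voiceless stop between vowels /u/ and /i/, so it voices to [b].
Surface form: [feebigiugubize].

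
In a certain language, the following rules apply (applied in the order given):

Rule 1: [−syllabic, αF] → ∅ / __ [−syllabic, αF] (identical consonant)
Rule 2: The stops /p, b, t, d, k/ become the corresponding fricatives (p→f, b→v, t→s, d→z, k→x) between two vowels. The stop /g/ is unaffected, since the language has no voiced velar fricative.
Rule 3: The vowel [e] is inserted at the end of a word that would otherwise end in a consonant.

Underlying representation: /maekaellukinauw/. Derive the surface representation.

maexaeluxinauwe

Rule 1 (degemination): /ll/ is a geminate; the first /l/ deletes. /maekaellukinauw/ → maekaelukinauw.
Rule 2 (intervocalic spirantization): /k/ is a stop between vowels /e/ and /a/, so it spirantizes to the fricative [x]. /k/ is a stop between vowels /u/ and /i/, so it spirantizes to the fricative [x]. /maekaelukinauw/ → maexaeluxinauw.
Rule 3 (final e-epenthesis): the form ends in the consonant /w/, so [e] is inserted word-finally. /maexaeluxinauw/ → maexaeluxinauwe.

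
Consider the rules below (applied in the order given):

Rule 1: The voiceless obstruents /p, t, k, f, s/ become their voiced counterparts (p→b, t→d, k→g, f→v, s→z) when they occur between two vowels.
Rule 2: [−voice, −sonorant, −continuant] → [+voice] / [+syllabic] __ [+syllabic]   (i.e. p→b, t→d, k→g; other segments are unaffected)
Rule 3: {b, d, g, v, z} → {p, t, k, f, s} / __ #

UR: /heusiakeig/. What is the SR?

heuziageik

Rule 1 (intervocalic voicing): /s/ is a voiceless obstruent between vowels /u/ and /i/, so it voices to [z]. /k/ is a voiceless obstruent between vowels /a/ and /e/, so it voices to [g]. /heusiakeig/ → heuziageig.
Rule 2 (intervocalic voicing): no segment meets the environment; /heuziageig/ is unchanged.
Rule 3 (final devoicing): /g/ is a voiced obstruent in word-final position, so it devoices to [k]. /heuziageig/ → heuziageik.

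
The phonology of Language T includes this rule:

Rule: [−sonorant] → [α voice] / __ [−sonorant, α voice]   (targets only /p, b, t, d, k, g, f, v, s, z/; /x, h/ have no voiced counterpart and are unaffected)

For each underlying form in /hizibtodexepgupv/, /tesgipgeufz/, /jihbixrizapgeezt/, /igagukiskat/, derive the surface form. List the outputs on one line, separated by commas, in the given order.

/hizibtodexepgupv/: /b/ precedes the voiceless obstruent /t/, so it devoices to [p] by assimilation. /p/ precedes the voiced obstruent /g/, so it voices to [b] by assimilation. /p/ precedes the voiced obstruent /v/, so it voices to [b] by assimilation. → [hiziptodexebgubv].
/tesgipgeufz/: /s/ precedes the voiced obstruent /g/, so it voices to [z] by assimilation. /p/ precedes the voiced obstruent /g/, so it voices to [b] by assimilation. /f/ precedes the voiced obstruent /z/, so it voices to [v] by assimilation. → [tezgibgeuvz].
/jihbixrizapgeezt/: /p/ precedes the voiced obstruent /g/, so it voices to [b] by assimilation. /z/ precedes the voiceless obstruent /t/, so it devoices to [s] by assimilation. → [jihbixrizabgeest].
/igagukiskat/: the rule's environment is not met; surfaces unchanged as [igagukiskat].

hiziptodexebgubv, tezgibgeuvz, jihbixrizabgeest, igagukiskat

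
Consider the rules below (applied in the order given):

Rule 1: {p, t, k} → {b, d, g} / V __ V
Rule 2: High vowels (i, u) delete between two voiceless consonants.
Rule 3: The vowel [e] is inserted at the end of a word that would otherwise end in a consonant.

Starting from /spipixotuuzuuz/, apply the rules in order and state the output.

Rule 1 (intervocalic voicing): /p/ is a voiceless stop between vowels /i/ and /i/, so it voices to [b]. /t/ is a voiceless stop between vowels /o/ and /u/, so it voices to [d]. /spipixotuuzuuz/ → spibixoduuzuuz.
Rule 2 (high vowel syncope): no segment meets the environment; /spibixoduuzuuz/ is unchanged.
Rule 3 (final e-epenthesis): the form ends in the consonant /z/, so [e] is inserted word-finally. /spibixoduuzuuz/ → spibixoduuzuuze.

spibixoduuzuuze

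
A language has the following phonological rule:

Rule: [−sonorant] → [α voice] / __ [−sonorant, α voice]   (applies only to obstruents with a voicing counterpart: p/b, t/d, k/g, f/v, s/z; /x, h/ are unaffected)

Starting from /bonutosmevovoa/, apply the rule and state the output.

bonutosmevovoa

No segment of /bonutosmevovoa/ meets the structural description of the rule, so the form surfaces unchanged.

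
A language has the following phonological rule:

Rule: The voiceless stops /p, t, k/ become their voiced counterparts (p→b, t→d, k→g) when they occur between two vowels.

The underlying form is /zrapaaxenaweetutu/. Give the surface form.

/p/ is a voiceless stop between vowels /a/ and /a/, so it voices to [b].
/t/ is a voiceless stop between vowels /e/ and /u/, so it voices to [d].
/t/ is a voiceless stop between vowels /u/ and /u/, so it voices to [d].
Surface form: [zrabaaxenaweedudu].

zrabaaxenaweedudu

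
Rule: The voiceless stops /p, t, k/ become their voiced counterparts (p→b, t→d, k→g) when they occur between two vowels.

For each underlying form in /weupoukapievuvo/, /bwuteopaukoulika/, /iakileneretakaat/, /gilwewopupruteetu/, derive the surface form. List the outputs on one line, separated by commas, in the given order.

weubougabievuvo, bwudeobaugouliga, iagileneredagaat, gilwewobuprudeedu

/weupoukapievuvo/: /p/ is a voiceless stop between vowels /u/ and /o/, so it voices to [b]. /k/ is a voiceless stop between vowels /u/ and /a/, so it voices to [g]. /p/ is a voiceless stop between vowels /a/ and /i/, so it voices to [b]. → [weubougabievuvo].
/bwuteopaukoulika/: /t/ is a voiceless stop between vowels /u/ and /e/, so it voices to [d]. /p/ is a voiceless stop between vowels /o/ and /a/, so it voices to [b]. /k/ is a voiceless stop between vowels /u/ and /o/, so it voices to [g]. /k/ is a voiceless stop between vowels /i/ and /a/, so it voices to [g]. → [bwudeobaugouliga].
/iakileneretakaat/: /k/ is a voiceless stop between vowels /a/ and /i/, so it voices to [g]. /t/ is a voiceless stop between vowels /e/ and /a/, so it voices to [d]. /k/ is a voiceless stop between vowels /a/ and /a/, so it voices to [g]. → [iagileneredagaat].
/gilwewopupruteetu/: /p/ is a voiceless stop between vowels /o/ and /u/, so it voices to [b]. /t/ is a voiceless stop between vowels /u/ and /e/, so it voices to [d]. /t/ is a voiceless stop between vowels /e/ and /u/, so it voices to [d]. → [gilwewobuprudeedu].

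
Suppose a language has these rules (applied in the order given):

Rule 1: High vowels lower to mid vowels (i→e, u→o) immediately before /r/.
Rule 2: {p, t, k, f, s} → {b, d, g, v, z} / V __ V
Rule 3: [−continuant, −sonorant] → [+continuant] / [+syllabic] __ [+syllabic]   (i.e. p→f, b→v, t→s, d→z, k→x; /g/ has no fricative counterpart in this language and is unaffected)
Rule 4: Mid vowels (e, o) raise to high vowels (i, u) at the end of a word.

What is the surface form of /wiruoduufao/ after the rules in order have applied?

weruozuuvau

Rule 1 (pre-rhotic lowering): /i/ is a high vowel immediately before /r/, so it lowers to [e]. /wiruoduufao/ → weruoduufao.
Rule 2 (intervocalic voicing): /f/ is a voiceless obstruent between vowels /u/ and /a/, so it voices to [v]. /weruoduufao/ → weruoduuvao.
Rule 3 (intervocalic spirantization): /d/ is a stop between vowels /o/ and /u/, so it spirantizes to the fricative [z]. /weruoduuvao/ → weruozuuvao.
Rule 4 (final vowel raising): /o/ is a mid vowel in word-final position, so it raises to [u]. /weruozuuvao/ → weruozuuvau.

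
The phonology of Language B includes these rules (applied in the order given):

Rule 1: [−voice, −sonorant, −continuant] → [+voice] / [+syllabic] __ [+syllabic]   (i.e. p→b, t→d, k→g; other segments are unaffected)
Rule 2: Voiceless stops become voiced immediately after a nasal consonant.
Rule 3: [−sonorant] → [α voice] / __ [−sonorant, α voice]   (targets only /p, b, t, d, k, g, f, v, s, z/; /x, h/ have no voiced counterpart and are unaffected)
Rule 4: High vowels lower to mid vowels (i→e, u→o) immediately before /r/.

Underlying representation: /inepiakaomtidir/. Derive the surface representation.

Rule 1 (intervocalic voicing): /p/ is a voiceless stop between vowels /e/ and /i/, so it voices to [b]. /k/ is a voiceless stop between vowels /a/ and /a/, so it voices to [g]. /inepiakaomtidir/ → inebiagaomtidir.
Rule 2 (post-nasal voicing): /t/ is a voiceless stop immediately after the nasal /m/, so it voices to [d]. /inebiagaomtidir/ → inebiagaomdidir.
Rule 3 (regressive voicing assimilation): no segment meets the environment; /inebiagaomdidir/ is unchanged.
Rule 4 (pre-rhotic lowering): /i/ is a high vowel immediately before /r/, so it lowers to [e]. /inebiagaomdidir/ → inebiagaomdider.

inebiagaomdider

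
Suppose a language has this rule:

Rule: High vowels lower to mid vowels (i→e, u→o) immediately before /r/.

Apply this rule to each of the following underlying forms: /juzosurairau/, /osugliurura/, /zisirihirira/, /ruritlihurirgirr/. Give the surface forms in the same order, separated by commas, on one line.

/juzosurairau/: /u/ is a high vowel immediately before /r/, so it lowers to [o]. /i/ is a high vowel immediately before /r/, so it lowers to [e]. → [juzosoraerau].
/osugliurura/: /u/ is a high vowel immediately before /r/, so it lowers to [o]. /u/ is a high vowel immediately before /r/, so it lowers to [o]. → [osugliorora].
/zisirihirira/: /i/ is a high vowel immediately before /r/, so it lowers to [e]. /i/ is a high vowel immediately before /r/, so it lowers to [e]. /i/ is a high vowel immediately before /r/, so it lowers to [e]. → [ziseriherera].
/ruritlihurirgirr/: /u/ is a high vowel immediately before /r/, so it lowers to [o]. /u/ is a high vowel immediately before /r/, so it lowers to [o]. /i/ is a high vowel immediately before /r/, so it lowers to [e]. /i/ is a high vowel immediately before /r/, so it lowers to [e]. → [roritlihorergerr].

juzosoraerau, osugliorora, ziseriherera, roritlihorergerr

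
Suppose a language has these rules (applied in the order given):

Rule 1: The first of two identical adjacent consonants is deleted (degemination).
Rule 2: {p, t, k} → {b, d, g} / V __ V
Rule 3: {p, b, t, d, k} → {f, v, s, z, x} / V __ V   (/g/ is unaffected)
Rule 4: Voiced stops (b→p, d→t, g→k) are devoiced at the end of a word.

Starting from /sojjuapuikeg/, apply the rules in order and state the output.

sojuavuigek

Rule 1 (degemination): /jj/ is a geminate; the first /j/ deletes. /sojjuapuikeg/ → sojuapuikeg.
Rule 2 (intervocalic voicing): /p/ is a voiceless stop between vowels /a/ and /u/, so it voices to [b]. /k/ is a voiceless stop between vowels /i/ and /e/, so it voices to [g]. /sojuapuikeg/ → sojuabuigeg.
Rule 3 (intervocalic spirantization): /b/ is a stop between vowels /a/ and /u/, so it spirantizes to the fricative [v]. /sojuabuigeg/ → sojuavuigeg.
Rule 4 (final devoicing): /g/ is a voiced stop in word-final position, so it devoices to [k]. /sojuavuigeg/ → sojuavuigek.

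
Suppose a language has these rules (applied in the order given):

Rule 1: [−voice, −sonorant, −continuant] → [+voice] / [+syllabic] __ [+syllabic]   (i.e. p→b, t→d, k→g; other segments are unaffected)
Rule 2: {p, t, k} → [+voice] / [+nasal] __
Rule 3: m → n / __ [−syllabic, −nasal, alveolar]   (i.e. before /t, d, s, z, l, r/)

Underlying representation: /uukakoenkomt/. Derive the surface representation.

uugagoengond

Rule 1 (intervocalic voicing): /k/ is a voiceless stop between vowels /u/ and /a/, so it voices to [g]. /k/ is a voiceless stop between vowels /a/ and /o/, so it voices to [g]. /uukakoenkomt/ → uugagoenkomt.
Rule 2 (post-nasal voicing): /k/ is a voiceless stop immediately after the nasal /n/, so it voices to [g]. /t/ is a voiceless stop immediately after the nasal /m/, so it voices to [d]. /uugagoenkomt/ → uugagoengomd.
Rule 3 (nasal place assimilation): /m/ precedes the alveolar consonant /d/, so it assimilates in place to [n]. /uugagoengomd/ → uugagoengond.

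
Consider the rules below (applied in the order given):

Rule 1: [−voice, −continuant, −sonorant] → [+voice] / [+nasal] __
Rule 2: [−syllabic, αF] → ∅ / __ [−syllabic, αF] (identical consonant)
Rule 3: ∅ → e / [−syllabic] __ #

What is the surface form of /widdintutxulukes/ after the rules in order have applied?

Rule 1 (post-nasal voicing): /t/ is a voiceless stop immediately after the nasal /n/, so it voices to [d]. /widdintutxulukes/ → widdindutxulukes.
Rule 2 (degemination): /dd/ is a geminate; the first /d/ deletes. /widdindutxulukes/ → widindutxulukes.
Rule 3 (final e-epenthesis): the form ends in the consonant /s/, so [e] is inserted word-finally. /widindutxulukes/ → widindutxulukese.

widindutxulukese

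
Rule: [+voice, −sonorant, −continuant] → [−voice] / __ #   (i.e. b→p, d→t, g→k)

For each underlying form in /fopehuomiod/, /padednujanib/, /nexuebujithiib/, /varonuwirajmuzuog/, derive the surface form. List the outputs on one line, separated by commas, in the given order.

fopehuomiot, padednujanip, nexuebujithiip, varonuwirajmuzuok

/fopehuomiod/: /d/ is a voiced stop in word-final position, so it devoices to [t]. → [fopehuomiot].
/padednujanib/: /b/ is a voiced stop in word-final position, so it devoices to [p]. → [padednujanip].
/nexuebujithiib/: /b/ is a voiced stop in word-final position, so it devoices to [p]. → [nexuebujithiip].
/varonuwirajmuzuog/: /g/ is a voiced stop in word-final position, so it devoices to [k]. → [varonuwirajmuzuok].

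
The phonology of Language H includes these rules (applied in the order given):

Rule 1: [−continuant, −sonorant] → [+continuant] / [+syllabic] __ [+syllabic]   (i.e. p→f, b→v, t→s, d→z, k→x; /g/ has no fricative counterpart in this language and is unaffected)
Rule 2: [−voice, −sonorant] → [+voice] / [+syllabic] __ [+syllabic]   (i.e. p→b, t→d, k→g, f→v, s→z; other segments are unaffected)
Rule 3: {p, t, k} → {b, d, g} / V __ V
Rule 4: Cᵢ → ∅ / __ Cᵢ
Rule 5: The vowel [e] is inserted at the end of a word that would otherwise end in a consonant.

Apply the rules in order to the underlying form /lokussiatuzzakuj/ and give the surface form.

Rule 1 (intervocalic spirantization): /k/ is a stop between vowels /o/ and /u/, so it spirantizes to the fricative [x]. /t/ is a stop between vowels /a/ and /u/, so it spirantizes to the fricative [s]. /k/ is a stop between vowels /a/ and /u/, so it spirantizes to the fricative [x]. /lokussiatuzzakuj/ → loxussiasuzzaxuj.
Rule 2 (intervocalic voicing): /s/ is a voiceless obstruent between vowels /a/ and /u/, so it voices to [z]. /loxussiasuzzaxuj/ → loxussiazuzzaxuj.
Rule 3 (intervocalic voicing): no segment meets the environment; /loxussiazuzzaxuj/ is unchanged.
Rule 4 (degemination): /ss/ is a geminate; the first /s/ deletes. /zz/ is a geminate; the first /z/ deletes. /loxussiazuzzaxuj/ → loxusiazuzaxuj.
Rule 5 (final e-epenthesis): the form ends in the consonant /j/, so [e] is inserted word-finally. /loxusiazuzaxuj/ → loxusiazuzaxuje.

loxusiazuzaxuje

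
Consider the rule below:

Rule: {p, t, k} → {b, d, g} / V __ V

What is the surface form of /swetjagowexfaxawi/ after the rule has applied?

swetjagowexfaxawi

No segment of /swetjagowexfaxawi/ meets the structural description of the rule, so the form surfaces unchanged.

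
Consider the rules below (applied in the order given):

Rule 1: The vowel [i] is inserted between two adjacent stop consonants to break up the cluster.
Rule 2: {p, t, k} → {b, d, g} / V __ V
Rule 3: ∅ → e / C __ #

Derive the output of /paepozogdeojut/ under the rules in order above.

paebozogideojute

Rule 1 (stop-cluster i-epenthesis): /g/ and /d/ form a stop–stop cluster, so [i] is inserted between them. /paepozogdeojut/ → paepozogideojut.
Rule 2 (intervocalic voicing): /p/ is a voiceless stop between vowels /e/ and /o/, so it voices to [b]. /paepozogideojut/ → paebozogideojut.
Rule 3 (final e-epenthesis): the form ends in the consonant /t/, so [e] is inserted word-finally. /paebozogideojut/ → paebozogideojute.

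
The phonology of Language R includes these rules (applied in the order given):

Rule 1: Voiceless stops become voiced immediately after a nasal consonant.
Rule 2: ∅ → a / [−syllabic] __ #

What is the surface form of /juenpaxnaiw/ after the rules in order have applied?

Rule 1 (post-nasal voicing): /p/ is a voiceless stop immediately after the nasal /n/, so it voices to [b]. /juenpaxnaiw/ → juenbaxnaiw.
Rule 2 (final a-epenthesis): the form ends in the consonant /w/, so [a] is inserted word-finally. /juenbaxnaiw/ → juenbaxnaiwa.

juenbaxnaiwa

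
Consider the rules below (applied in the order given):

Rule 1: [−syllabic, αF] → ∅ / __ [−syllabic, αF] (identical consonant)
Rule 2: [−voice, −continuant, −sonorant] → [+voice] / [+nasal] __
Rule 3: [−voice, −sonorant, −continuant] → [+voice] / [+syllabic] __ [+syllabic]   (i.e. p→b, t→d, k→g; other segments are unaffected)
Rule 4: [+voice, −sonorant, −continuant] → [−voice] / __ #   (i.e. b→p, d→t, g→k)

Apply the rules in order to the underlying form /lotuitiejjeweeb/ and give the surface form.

loduidiejeweep

Rule 1 (degemination): /jj/ is a geminate; the first /j/ deletes. /lotuitiejjeweeb/ → lotuitiejeweeb.
Rule 2 (post-nasal voicing): no segment meets the environment; /lotuitiejeweeb/ is unchanged.
Rule 3 (intervocalic voicing): /t/ is a voiceless stop between vowels /o/ and /u/, so it voices to [d]. /t/ is a voiceless stop between vowels /i/ and /i/, so it voices to [d]. /lotuitiejeweeb/ → loduidiejeweeb.
Rule 4 (final devoicing): /b/ is a voiced stop in word-final position, so it devoices to [p]. /loduidiejeweeb/ → loduidiejeweep.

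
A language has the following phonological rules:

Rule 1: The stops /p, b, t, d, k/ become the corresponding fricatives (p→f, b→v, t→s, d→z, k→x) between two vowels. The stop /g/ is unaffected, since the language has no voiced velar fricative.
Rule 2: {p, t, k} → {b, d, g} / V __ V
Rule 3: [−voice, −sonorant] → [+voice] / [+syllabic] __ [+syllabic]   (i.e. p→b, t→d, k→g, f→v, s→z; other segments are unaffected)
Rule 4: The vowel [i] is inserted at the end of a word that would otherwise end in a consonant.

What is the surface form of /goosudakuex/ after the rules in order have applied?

Rule 1 (intervocalic spirantization): /d/ is a stop between vowels /u/ and /a/, so it spirantizes to the fricative [z]. /k/ is a stop between vowels /a/ and /u/, so it spirantizes to the fricative [x]. /goosudakuex/ → goosuzaxuex.
Rule 2 (intervocalic voicing): no segment meets the environment; /goosuzaxuex/ is unchanged.
Rule 3 (intervocalic voicing): /s/ is a voiceless obstruent between vowels /o/ and /u/, so it voices to [z]. /goosuzaxuex/ → goozuzaxuex.
Rule 4 (final i-epenthesis): the form ends in the consonant /x/, so [i] is inserted word-finally. /goozuzaxuex/ → goozuzaxuexi.

goozuzaxuexi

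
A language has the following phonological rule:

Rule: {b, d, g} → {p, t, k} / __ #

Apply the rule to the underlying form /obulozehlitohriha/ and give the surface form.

No segment of /obulozehlitohriha/ meets the structural description of the rule, so the form surfaces unchanged.

obulozehlitohriha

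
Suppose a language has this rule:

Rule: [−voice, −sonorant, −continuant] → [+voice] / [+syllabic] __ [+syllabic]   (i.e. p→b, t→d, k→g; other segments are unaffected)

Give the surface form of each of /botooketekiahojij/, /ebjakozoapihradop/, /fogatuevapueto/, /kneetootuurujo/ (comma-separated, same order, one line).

bodoogedegiahojij, ebjagozoabihradop, fogaduevabuedo, kneedooduurujo

/botooketekiahojij/: /t/ is a voiceless stop between vowels /o/ and /o/, so it voices to [d]. /k/ is a voiceless stop between vowels /o/ and /e/, so it voices to [g]. /t/ is a voiceless stop between vowels /e/ and /e/, so it voices to [d]. /k/ is a voiceless stop between vowels /e/ and /i/, so it voices to [g]. → [bodoogedegiahojij].
/ebjakozoapihradop/: /k/ is a voiceless stop between vowels /a/ and /o/, so it voices to [g]. /p/ is a voiceless stop between vowels /a/ and /i/, so it voices to [b]. → [ebjagozoabihradop].
/fogatuevapueto/: /t/ is a voiceless stop between vowels /a/ and /u/, so it voices to [d]. /p/ is a voiceless stop between vowels /a/ and /u/, so it voices to [b]. /t/ is a voiceless stop between vowels /e/ and /o/, so it voices to [d]. → [fogaduevabuedo].
/kneetootuurujo/: /t/ is a voiceless stop between vowels /e/ and /o/, so it voices to [d]. /t/ is a voiceless stop between vowels /o/ and /u/, so it voices to [d]. → [kneedooduurujo].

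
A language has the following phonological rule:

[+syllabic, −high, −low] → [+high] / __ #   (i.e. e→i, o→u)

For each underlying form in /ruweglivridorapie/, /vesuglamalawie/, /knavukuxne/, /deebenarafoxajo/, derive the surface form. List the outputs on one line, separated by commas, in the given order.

ruweglivridorapii, vesuglamalawii, knavukuxni, deebenarafoxaju

/ruweglivridorapie/: /e/ is a mid vowel in word-final position, so it raises to [i]. → [ruweglivridorapii].
/vesuglamalawie/: /e/ is a mid vowel in word-final position, so it raises to [i]. → [vesuglamalawii].
/knavukuxne/: /e/ is a mid vowel in word-final position, so it raises to [i]. → [knavukuxni].
/deebenarafoxajo/: /o/ is a mid vowel in word-final position, so it raises to [u]. → [deebenarafoxaju].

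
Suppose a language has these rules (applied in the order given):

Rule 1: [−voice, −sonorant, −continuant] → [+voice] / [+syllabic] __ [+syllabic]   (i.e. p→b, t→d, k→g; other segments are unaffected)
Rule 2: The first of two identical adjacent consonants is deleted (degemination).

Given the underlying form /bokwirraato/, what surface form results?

Rule 1 (intervocalic voicing): /t/ is a voiceless stop between vowels /a/ and /o/, so it voices to [d]. /bokwirraato/ → bokwirraado.
Rule 2 (degemination): /rr/ is a geminate; the first /r/ deletes. /bokwirraado/ → bokwiraado.

bokwiraado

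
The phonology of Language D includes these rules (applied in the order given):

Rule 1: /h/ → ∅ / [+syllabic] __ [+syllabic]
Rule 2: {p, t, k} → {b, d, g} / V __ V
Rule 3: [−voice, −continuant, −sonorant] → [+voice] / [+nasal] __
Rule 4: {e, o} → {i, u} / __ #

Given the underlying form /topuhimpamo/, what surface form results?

tobuimbamu

Rule 1 (intervocalic h-deletion): /h/ occurs between vowels /u/ and /i/, so it deletes. /topuhimpamo/ → topuimpamo.
Rule 2 (intervocalic voicing): /p/ is a voiceless stop between vowels /o/ and /u/, so it voices to [b]. /topuimpamo/ → tobuimpamo.
Rule 3 (post-nasal voicing): /p/ is a voiceless stop immediately after the nasal /m/, so it voices to [b]. /tobuimpamo/ → tobuimbamo.
Rule 4 (final vowel raising): /o/ is a mid vowel in word-final position, so it raises to [u]. /tobuimbamo/ → tobuimbamu.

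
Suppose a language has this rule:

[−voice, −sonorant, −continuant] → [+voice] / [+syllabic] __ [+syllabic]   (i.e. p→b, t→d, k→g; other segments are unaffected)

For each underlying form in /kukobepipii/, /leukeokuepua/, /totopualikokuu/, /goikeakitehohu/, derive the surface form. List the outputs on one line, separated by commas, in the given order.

kugobebibii, leugeoguebua, todobualigoguu, goigeagidehohu

/kukobepipii/: /k/ is a voiceless stop between vowels /u/ and /o/, so it voices to [g]. /p/ is a voiceless stop between vowels /e/ and /i/, so it voices to [b]. /p/ is a voiceless stop between vowels /i/ and /i/, so it voices to [b]. → [kugobebibii].
/leukeokuepua/: /k/ is a voiceless stop between vowels /u/ and /e/, so it voices to [g]. /k/ is a voiceless stop between vowels /o/ and /u/, so it voices to [g]. /p/ is a voiceless stop between vowels /e/ and /u/, so it voices to [b]. → [leugeoguebua].
/totopualikokuu/: /t/ is a voiceless stop between vowels /o/ and /o/, so it voices to [d]. /p/ is a voiceless stop between vowels /o/ and /u/, so it voices to [b]. /k/ is a voiceless stop between vowels /i/ and /o/, so it voices to [g]. /k/ is a voiceless stop between vowels /o/ and /u/, so it voices to [g]. → [todobualigoguu].
/goikeakitehohu/: /k/ is a voiceless stop between vowels /i/ and /e/, so it voices to [g]. /k/ is a voiceless stop between vowels /a/ and /i/, so it voices to [g]. /t/ is a voiceless stop between vowels /i/ and /e/, so it voices to [d]. → [goigeagidehohu].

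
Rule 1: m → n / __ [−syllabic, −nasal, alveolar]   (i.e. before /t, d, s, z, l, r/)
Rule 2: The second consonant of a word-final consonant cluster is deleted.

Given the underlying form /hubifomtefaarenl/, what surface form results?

Rule 1 (nasal place assimilation): /m/ precedes the alveolar consonant /t/, so it assimilates in place to [n]. /hubifomtefaarenl/ → hubifontefaarenl.
Rule 2 (final cluster simplification): /l/ is the second consonant of a word-final cluster /nl/, so it deletes. /hubifontefaarenl/ → hubifontefaaren.

hubifontefaaren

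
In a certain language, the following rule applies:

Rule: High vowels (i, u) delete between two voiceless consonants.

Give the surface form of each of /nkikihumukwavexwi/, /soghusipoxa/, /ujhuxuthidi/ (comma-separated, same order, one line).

/nkikihumukwavexwi/: /i/ is a high vowel flanked by voiceless consonants /k/ and /k/, so it deletes. /i/ is a high vowel flanked by voiceless consonants /k/ and /h/, so it deletes. → [nkkhumukwavexwi].
/soghusipoxa/: /u/ is a high vowel flanked by voiceless consonants /h/ and /s/, so it deletes. /i/ is a high vowel flanked by voiceless consonants /s/ and /p/, so it deletes. → [soghspoxa].
/ujhuxuthidi/: /u/ is a high vowel flanked by voiceless consonants /h/ and /x/, so it deletes. /u/ is a high vowel flanked by voiceless consonants /x/ and /t/, so it deletes. → [ujhxthidi].

nkkhumukwavexwi, soghspoxa, ujhxthidi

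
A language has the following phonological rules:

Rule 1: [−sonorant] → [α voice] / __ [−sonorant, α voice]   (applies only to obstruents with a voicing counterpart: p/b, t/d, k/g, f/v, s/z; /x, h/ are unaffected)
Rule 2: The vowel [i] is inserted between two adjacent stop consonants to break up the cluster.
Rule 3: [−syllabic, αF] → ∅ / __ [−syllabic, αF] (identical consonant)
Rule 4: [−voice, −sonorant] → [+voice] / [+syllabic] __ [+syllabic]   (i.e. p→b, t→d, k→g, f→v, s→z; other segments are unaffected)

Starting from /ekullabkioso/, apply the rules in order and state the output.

Rule 1 (regressive voicing assimilation): /b/ precedes the voiceless obstruent /k/, so it devoices to [p] by assimilation. /ekullabkioso/ → ekullapkioso.
Rule 2 (stop-cluster i-epenthesis): /p/ and /k/ form a stop–stop cluster, so [i] is inserted between them. /ekullapkioso/ → ekullapikioso.
Rule 3 (degemination): /ll/ is a geminate; the first /l/ deletes. /ekullapikioso/ → ekulapikioso.
Rule 4 (intervocalic voicing): /k/ is a voiceless obstruent between vowels /e/ and /u/, so it voices to [g]. /p/ is a voiceless obstruent between vowels /a/ and /i/, so it voices to [b]. /k/ is a voiceless obstruent between vowels /i/ and /i/, so it voices to [g]. /s/ is a voiceless obstruent between vowels /o/ and /o/, so it voices to [z]. /ekulapikioso/ → egulabigiozo.

egulabigiozo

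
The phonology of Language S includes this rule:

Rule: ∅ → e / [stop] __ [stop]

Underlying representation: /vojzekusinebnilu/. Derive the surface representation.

No segment of /vojzekusinebnilu/ meets the structural description of the rule, so the form surfaces unchanged.

vojzekusinebnilu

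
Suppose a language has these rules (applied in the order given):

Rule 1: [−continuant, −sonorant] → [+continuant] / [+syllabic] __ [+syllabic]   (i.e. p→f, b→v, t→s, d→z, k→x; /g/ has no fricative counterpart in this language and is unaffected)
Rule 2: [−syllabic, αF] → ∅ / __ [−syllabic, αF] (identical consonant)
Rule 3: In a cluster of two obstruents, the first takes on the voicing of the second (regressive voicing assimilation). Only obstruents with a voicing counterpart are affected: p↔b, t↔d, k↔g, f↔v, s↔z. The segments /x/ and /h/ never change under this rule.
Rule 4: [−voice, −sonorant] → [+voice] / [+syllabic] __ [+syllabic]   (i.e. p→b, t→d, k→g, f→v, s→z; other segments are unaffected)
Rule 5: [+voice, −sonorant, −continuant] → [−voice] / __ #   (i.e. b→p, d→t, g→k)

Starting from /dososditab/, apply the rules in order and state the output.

Rule 1 (intervocalic spirantization): /t/ is a stop between vowels /i/ and /a/, so it spirantizes to the fricative [s]. /dososditab/ → dososdisab.
Rule 2 (degemination): no segment meets the environment; /dososdisab/ is unchanged.
Rule 3 (regressive voicing assimilation): /s/ precedes the voiced obstruent /d/, so it voices to [z] by assimilation. /dososdisab/ → dosozdisab.
Rule 4 (intervocalic voicing): /s/ is a voiceless obstruent between vowels /o/ and /o/, so it voices to [z]. /s/ is a voiceless obstruent between vowels /i/ and /a/, so it voices to [z]. /dosozdisab/ → dozozdizab.
Rule 5 (final devoicing): /b/ is a voiced stop in word-final position, so it devoices to [p]. /dozozdizab/ → dozozdizap.

dozozdizap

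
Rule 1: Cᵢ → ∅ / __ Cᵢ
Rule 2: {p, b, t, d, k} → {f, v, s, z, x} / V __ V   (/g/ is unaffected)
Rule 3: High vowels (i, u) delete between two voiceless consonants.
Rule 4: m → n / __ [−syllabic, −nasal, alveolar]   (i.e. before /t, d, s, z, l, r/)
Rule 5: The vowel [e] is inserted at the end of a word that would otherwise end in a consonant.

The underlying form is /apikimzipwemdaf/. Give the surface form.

afxinzipwendafe

Rule 1 (degemination): no segment meets the environment; /apikimzipwemdaf/ is unchanged.
Rule 2 (intervocalic spirantization): /p/ is a stop between vowels /a/ and /i/, so it spirantizes to the fricative [f]. /k/ is a stop between vowels /i/ and /i/, so it spirantizes to the fricative [x]. /apikimzipwemdaf/ → afiximzipwemdaf.
Rule 3 (high vowel syncope): /i/ is a high vowel flanked by voiceless consonants /f/ and /x/, so it deletes. /afiximzipwemdaf/ → afximzipwemdaf.
Rule 4 (nasal place assimilation): /m/ precedes the alveolar consonant /z/, so it assimilates in place to [n]. /m/ precedes the alveolar consonant /d/, so it assimilates in place to [n]. /afximzipwemdaf/ → afxinzipwendaf.
Rule 5 (final e-epenthesis): the form ends in the consonant /f/, so [e] is inserted word-finally. /afxinzipwendaf/ → afxinzipwendafe.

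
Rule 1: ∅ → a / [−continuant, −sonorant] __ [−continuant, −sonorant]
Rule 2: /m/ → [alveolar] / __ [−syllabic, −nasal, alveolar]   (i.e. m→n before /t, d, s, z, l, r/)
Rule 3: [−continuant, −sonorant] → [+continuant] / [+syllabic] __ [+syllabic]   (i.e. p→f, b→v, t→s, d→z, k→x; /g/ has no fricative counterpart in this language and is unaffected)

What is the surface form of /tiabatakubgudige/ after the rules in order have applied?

tiavasaxuvaguzige

Rule 1 (stop-cluster a-epenthesis): /b/ and /g/ form a stop–stop cluster, so [a] is inserted between them. /tiabatakubgudige/ → tiabatakubagudige.
Rule 2 (nasal place assimilation): no segment meets the environment; /tiabatakubagudige/ is unchanged.
Rule 3 (intervocalic spirantization): /b/ is a stop between vowels /a/ and /a/, so it spirantizes to the fricative [v]. /t/ is a stop between vowels /a/ and /a/, so it spirantizes to the fricative [s]. /k/ is a stop between vowels /a/ and /u/, so it spirantizes to the fricative [x]. /b/ is a stop between vowels /u/ and /a/, so it spirantizes to the fricative [v]. /d/ is a stop between vowels /u/ and /i/, so it spirantizes to the fricative [z]. /tiabatakubagudige/ → tiavasaxuvaguzige.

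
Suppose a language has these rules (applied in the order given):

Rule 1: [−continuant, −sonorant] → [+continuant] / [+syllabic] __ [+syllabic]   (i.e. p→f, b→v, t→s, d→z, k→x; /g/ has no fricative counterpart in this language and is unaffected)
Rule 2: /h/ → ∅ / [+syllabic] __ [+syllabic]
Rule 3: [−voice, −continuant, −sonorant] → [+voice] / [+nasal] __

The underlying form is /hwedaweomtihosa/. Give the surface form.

hwezaweomdiosa

Rule 1 (intervocalic spirantization): /d/ is a stop between vowels /e/ and /a/, so it spirantizes to the fricative [z]. /hwedaweomtihosa/ → hwezaweomtihosa.
Rule 2 (intervocalic h-deletion): /h/ occurs between vowels /i/ and /o/, so it deletes. /hwezaweomtihosa/ → hwezaweomtiosa.
Rule 3 (post-nasal voicing): /t/ is a voiceless stop immediately after the nasal /m/, so it voices to [d]. /hwezaweomtiosa/ → hwezaweomdiosa.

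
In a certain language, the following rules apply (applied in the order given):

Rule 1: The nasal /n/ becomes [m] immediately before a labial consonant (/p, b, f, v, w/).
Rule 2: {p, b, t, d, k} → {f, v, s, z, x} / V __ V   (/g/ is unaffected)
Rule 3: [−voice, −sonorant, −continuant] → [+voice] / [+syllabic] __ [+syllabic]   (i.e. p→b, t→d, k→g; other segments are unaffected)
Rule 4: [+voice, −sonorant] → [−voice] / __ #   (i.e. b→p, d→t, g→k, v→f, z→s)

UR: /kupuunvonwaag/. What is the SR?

Rule 1 (nasal place assimilation): /n/ precedes the labial consonant /v/, so it assimilates in place to [m]. /n/ precedes the labial consonant /w/, so it assimilates in place to [m]. /kupuunvonwaag/ → kupuumvomwaag.
Rule 2 (intervocalic spirantization): /p/ is a stop between vowels /u/ and /u/, so it spirantizes to the fricative [f]. /kupuumvomwaag/ → kufuumvomwaag.
Rule 3 (intervocalic voicing): no segment meets the environment; /kufuumvomwaag/ is unchanged.
Rule 4 (final devoicing): /g/ is a voiced obstruent in word-final position, so it devoices to [k]. /kufuumvomwaag/ → kufuumvomwaak.

kufuumvomwaak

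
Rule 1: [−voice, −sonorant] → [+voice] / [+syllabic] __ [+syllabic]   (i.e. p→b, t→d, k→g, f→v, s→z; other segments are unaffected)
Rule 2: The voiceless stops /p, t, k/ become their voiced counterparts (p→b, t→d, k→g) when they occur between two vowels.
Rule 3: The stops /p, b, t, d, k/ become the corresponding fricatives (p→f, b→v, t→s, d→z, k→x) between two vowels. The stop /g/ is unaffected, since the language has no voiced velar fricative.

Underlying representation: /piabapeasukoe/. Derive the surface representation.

Rule 1 (intervocalic voicing): /p/ is a voiceless obstruent between vowels /a/ and /e/, so it voices to [b]. /s/ is a voiceless obstruent between vowels /a/ and /u/, so it voices to [z]. /k/ is a voiceless obstruent between vowels /u/ and /o/, so it voices to [g]. /piabapeasukoe/ → piababeazugoe.
Rule 2 (intervocalic voicing): no segment meets the environment; /piababeazugoe/ is unchanged.
Rule 3 (intervocalic spirantization): /b/ is a stop between vowels /a/ and /a/, so it spirantizes to the fricative [v]. /b/ is a stop between vowels /a/ and /e/, so it spirantizes to the fricative [v]. /piababeazugoe/ → piavaveazugoe.

piavaveazugoe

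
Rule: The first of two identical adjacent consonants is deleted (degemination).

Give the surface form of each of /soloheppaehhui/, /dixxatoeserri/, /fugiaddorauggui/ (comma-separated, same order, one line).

solohepaehui, dixatoeseri, fugiadoraugui

/soloheppaehhui/: /pp/ is a geminate; the first /p/ deletes. /hh/ is a geminate; the first /h/ deletes. → [solohepaehui].
/dixxatoeserri/: /xx/ is a geminate; the first /x/ deletes. /rr/ is a geminate; the first /r/ deletes. → [dixatoeseri].
/fugiaddorauggui/: /dd/ is a geminate; the first /d/ deletes. /gg/ is a geminate; the first /g/ deletes. → [fugiadoraugui].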